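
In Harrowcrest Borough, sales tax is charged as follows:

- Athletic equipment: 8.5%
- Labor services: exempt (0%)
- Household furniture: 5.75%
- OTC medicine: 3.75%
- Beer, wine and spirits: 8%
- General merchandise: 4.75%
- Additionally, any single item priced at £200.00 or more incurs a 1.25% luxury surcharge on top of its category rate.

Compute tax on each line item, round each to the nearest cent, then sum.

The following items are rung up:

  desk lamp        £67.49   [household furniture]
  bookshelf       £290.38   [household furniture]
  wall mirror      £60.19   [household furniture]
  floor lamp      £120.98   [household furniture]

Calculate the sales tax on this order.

£34.63

Desk lamp £67.49: household furniture → 5.75% → £3.88
Bookshelf £290.38: household furniture → 5.75% + 1.25% surcharge = 7% → £20.33
Wall mirror £60.19: household furniture → 5.75% → £3.46
Floor lamp £120.98: household furniture → 5.75% → £6.96
Total tax = £3.88 + £20.33 + £3.46 + £6.96 = £34.63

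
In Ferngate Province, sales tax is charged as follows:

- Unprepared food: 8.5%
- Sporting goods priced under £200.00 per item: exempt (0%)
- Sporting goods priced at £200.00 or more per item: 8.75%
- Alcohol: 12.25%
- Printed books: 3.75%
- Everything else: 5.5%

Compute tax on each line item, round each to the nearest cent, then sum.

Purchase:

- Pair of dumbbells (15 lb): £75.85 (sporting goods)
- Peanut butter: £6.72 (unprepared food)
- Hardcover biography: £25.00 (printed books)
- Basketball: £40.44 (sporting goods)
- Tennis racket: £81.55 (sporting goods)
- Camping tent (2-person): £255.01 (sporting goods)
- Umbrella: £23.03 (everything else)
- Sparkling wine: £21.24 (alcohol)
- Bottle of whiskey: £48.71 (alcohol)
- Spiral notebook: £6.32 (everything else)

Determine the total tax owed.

£34.01

Pair of dumbbells (15 lb) £75.85: sporting goods, under £200.00 → 0% → £0.00
Peanut butter £6.72: unprepared food → 8.5% → £0.57
Hardcover biography £25.00: printed books → 3.75% → £0.94
Basketball £40.44: sporting goods, under £200.00 → 0% → £0.00
Tennis racket £81.55: sporting goods, under £200.00 → 0% → £0.00
Camping tent (2-person) £255.01: sporting goods, £200.00 or more → 8.75% → £22.31
Umbrella £23.03: everything else → 5.5% → £1.27
Sparkling wine £21.24: alcohol → 12.25% → £2.60
Bottle of whiskey £48.71: alcohol → 12.25% → £5.97
Spiral notebook £6.32: everything else → 5.5% → £0.35
Total tax = £0.57 + £0.94 + £22.31 + £1.27 + £2.60 + £5.97 + £0.35 = £34.01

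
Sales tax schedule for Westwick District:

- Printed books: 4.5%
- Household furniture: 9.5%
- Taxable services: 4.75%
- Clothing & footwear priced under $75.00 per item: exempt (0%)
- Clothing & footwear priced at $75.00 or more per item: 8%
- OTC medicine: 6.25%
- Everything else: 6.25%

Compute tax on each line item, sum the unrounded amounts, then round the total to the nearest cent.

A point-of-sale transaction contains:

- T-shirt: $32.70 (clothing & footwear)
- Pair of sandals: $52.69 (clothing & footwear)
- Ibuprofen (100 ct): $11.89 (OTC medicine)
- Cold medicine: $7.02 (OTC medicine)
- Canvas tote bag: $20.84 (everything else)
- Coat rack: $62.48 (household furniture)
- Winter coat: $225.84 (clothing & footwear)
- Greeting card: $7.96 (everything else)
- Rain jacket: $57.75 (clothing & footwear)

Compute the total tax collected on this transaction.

$26.98

T-shirt $32.70: clothing & footwear, under $75.00 → 0% → $0.00
Pair of sandals $52.69: clothing & footwear, under $75.00 → 0% → $0.00
Ibuprofen (100 ct) $11.89: OTC medicine → 6.25% → $0.743125
Cold medicine $7.02: OTC medicine → 6.25% → $0.43875
Canvas tote bag $20.84: everything else → 6.25% → $1.3025
Coat rack $62.48: household furniture → 9.5% → $5.9356
Winter coat $225.84: clothing & footwear, $75.00 or more → 8% → $18.0672
Greeting card $7.96: everything else → 6.25% → $0.4975
Rain jacket $57.75: clothing & footwear, under $75.00 → 0% → $0.00
Unrounded tax sum = $26.984675 → $26.98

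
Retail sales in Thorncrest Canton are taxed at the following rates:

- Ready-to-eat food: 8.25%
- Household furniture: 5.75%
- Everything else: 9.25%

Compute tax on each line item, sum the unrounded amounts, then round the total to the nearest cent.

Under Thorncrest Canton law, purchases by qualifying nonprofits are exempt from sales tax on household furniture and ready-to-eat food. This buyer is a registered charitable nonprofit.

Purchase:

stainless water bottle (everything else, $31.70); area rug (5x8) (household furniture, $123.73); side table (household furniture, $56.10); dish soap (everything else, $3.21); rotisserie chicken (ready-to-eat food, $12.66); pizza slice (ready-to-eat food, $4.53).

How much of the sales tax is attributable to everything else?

Stainless water bottle $31.70: everything else → 9.25% → $2.93225
Dish soap $3.21: everything else → 9.25% → $0.296925
Tax on everything else: unrounded sum = $3.229175 → $3.23

$3.23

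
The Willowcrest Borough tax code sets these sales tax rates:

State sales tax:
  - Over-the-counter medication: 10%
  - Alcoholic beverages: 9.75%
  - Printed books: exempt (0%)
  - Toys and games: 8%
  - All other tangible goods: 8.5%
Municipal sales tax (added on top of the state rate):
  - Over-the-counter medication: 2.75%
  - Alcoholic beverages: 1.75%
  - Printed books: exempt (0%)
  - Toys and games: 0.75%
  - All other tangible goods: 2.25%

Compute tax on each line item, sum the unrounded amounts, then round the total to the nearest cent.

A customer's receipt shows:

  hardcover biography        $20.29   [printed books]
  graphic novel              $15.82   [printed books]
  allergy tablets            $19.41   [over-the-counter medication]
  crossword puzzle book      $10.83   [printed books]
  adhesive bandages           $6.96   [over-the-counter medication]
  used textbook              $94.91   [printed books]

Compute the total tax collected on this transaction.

Hardcover biography $20.29: printed books → 0% + 0% municipal = 0% → $0.00
Graphic novel $15.82: printed books → 0% + 0% municipal = 0% → $0.00
Allergy tablets $19.41: over-the-counter medication → 10% + 2.75% municipal = 12.75% → $2.474775
Crossword puzzle book $10.83: printed books → 0% + 0% municipal = 0% → $0.00
Adhesive bandages $6.96: over-the-counter medication → 10% + 2.75% municipal = 12.75% → $0.8874
Used textbook $94.91: printed books → 0% + 0% municipal = 0% → $0.00
Unrounded tax sum = $3.362175 → $3.36

$3.36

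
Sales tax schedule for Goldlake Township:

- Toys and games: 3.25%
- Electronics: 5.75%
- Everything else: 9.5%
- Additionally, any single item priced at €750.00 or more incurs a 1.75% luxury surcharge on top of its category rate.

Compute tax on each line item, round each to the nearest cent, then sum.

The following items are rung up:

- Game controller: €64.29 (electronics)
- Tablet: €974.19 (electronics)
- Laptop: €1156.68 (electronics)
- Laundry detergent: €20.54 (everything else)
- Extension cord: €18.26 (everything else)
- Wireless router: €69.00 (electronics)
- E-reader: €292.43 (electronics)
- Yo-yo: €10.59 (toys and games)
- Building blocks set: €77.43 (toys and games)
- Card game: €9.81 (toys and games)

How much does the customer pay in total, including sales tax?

Game controller €64.29: electronics → 5.75% → €3.70
Tablet €974.19: electronics → 5.75% + 1.75% surcharge = 7.5% → €73.06
Laptop €1156.68: electronics → 5.75% + 1.75% surcharge = 7.5% → €86.75
Laundry detergent €20.54: everything else → 9.5% → €1.95
Extension cord €18.26: everything else → 9.5% → €1.73
Wireless router €69.00: electronics → 5.75% → €3.97
E-reader €292.43: electronics → 5.75% → €16.81
Yo-yo €10.59: toys and games → 3.25% → €0.34
Building blocks set €77.43: toys and games → 3.25% → €2.52
Card game €9.81: toys and games → 3.25% → €0.32
Subtotal = €2693.22; tax = €191.15; total due = €2884.37

€2884.37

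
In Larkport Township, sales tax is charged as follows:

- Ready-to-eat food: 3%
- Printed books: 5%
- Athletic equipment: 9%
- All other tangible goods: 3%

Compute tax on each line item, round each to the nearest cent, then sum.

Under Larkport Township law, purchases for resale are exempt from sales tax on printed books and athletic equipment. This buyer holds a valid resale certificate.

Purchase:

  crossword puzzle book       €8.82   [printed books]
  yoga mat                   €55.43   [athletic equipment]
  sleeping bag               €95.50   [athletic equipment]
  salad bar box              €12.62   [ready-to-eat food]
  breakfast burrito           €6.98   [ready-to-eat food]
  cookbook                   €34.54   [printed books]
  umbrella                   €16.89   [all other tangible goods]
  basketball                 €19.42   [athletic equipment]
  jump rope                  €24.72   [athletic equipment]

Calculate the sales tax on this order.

€1.10

Crossword puzzle book €8.82: printed books, buyer-exempt → 0% → €0.00
Yoga mat €55.43: athletic equipment, buyer-exempt → 0% → €0.00
Sleeping bag €95.50: athletic equipment, buyer-exempt → 0% → €0.00
Salad bar box €12.62: ready-to-eat food → 3% → €0.38
Breakfast burrito €6.98: ready-to-eat food → 3% → €0.21
Cookbook €34.54: printed books, buyer-exempt → 0% → €0.00
Umbrella €16.89: all other tangible goods → 3% → €0.51
Basketball €19.42: athletic equipment, buyer-exempt → 0% → €0.00
Jump rope €24.72: athletic equipment, buyer-exempt → 0% → €0.00
Total tax = €0.38 + €0.21 + €0.51 = €1.10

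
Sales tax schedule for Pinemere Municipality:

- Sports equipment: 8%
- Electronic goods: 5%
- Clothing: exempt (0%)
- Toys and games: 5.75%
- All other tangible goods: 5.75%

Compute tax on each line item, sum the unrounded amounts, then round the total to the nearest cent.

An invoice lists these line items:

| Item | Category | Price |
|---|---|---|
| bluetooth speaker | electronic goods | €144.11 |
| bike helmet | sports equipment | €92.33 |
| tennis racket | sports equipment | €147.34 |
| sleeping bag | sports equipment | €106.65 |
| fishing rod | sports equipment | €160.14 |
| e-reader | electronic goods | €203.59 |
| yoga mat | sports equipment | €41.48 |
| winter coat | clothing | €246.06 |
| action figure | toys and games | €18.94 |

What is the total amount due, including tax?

Bluetooth speaker €144.11: electronic goods → 5% → €7.2055
Bike helmet €92.33: sports equipment → 8% → €7.3864
Tennis racket €147.34: sports equipment → 8% → €11.7872
Sleeping bag €106.65: sports equipment → 8% → €8.532
Fishing rod €160.14: sports equipment → 8% → €12.8112
E-reader €203.59: electronic goods → 5% → €10.1795
Yoga mat €41.48: sports equipment → 8% → €3.3184
Winter coat €246.06: clothing → 0% → €0.00
Action figure €18.94: toys and games → 5.75% → €1.08905
Subtotal = €1160.64; unrounded tax = €62.30925 → €62.31; total due = €1222.95

€1222.95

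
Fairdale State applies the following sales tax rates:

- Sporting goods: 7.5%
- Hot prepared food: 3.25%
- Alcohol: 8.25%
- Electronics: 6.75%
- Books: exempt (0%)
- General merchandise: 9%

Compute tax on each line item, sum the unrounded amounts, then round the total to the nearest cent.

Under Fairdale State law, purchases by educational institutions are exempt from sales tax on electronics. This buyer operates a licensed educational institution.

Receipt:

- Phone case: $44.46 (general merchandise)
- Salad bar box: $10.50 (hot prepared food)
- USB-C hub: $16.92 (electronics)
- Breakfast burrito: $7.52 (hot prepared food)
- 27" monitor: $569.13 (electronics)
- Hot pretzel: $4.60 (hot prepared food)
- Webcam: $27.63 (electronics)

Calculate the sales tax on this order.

Phone case $44.46: general merchandise → 9% → $4.0014
Salad bar box $10.50: hot prepared food → 3.25% → $0.34125
USB-C hub $16.92: electronics, buyer-exempt → 0% → $0.00
Breakfast burrito $7.52: hot prepared food → 3.25% → $0.2444
27" monitor $569.13: electronics, buyer-exempt → 0% → $0.00
Hot pretzel $4.60: hot prepared food → 3.25% → $0.1495
Webcam $27.63: electronics, buyer-exempt → 0% → $0.00
Unrounded tax sum = $4.73655 → $4.74

$4.74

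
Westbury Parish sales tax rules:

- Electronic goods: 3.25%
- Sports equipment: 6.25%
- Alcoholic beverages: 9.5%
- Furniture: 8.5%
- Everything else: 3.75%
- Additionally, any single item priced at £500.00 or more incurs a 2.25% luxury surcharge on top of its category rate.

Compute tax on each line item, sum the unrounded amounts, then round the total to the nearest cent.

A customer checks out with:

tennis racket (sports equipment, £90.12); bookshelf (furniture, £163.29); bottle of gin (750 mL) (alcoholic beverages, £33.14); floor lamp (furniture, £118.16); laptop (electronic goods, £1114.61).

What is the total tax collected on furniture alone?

Bookshelf £163.29: furniture → 8.5% → £13.87965
Floor lamp £118.16: furniture → 8.5% → £10.0436
Tax on furniture: unrounded sum = £23.92325 → £23.92

£23.92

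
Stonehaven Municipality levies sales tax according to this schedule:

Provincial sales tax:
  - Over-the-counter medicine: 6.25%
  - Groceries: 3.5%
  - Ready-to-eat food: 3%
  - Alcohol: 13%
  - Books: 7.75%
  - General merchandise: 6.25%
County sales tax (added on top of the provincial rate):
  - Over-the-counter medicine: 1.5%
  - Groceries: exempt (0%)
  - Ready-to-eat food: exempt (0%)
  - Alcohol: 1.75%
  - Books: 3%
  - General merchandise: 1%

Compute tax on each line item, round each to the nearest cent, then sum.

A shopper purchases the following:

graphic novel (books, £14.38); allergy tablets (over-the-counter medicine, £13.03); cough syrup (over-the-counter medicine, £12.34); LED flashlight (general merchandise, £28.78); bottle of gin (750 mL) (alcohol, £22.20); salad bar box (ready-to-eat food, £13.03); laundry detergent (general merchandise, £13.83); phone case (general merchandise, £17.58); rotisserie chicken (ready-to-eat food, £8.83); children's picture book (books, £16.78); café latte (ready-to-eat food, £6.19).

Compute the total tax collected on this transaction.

Graphic novel £14.38: books → 7.75% + 3% county = 10.75% → £1.55
Allergy tablets £13.03: over-the-counter medicine → 6.25% + 1.5% county = 7.75% → £1.01
Cough syrup £12.34: over-the-counter medicine → 6.25% + 1.5% county = 7.75% → £0.96
LED flashlight £28.78: general merchandise → 6.25% + 1% county = 7.25% → £2.09
Bottle of gin (750 mL) £22.20: alcohol → 13% + 1.75% county = 14.75% → £3.27
Salad bar box £13.03: ready-to-eat food → 3% + 0% county = 3% → £0.39
Laundry detergent £13.83: general merchandise → 6.25% + 1% county = 7.25% → £1.00
Phone case £17.58: general merchandise → 6.25% + 1% county = 7.25% → £1.27
Rotisserie chicken £8.83: ready-to-eat food → 3% + 0% county = 3% → £0.26
Children's picture book £16.78: books → 7.75% + 3% county = 10.75% → £1.80
Café latte £6.19: ready-to-eat food → 3% + 0% county = 3% → £0.19
Total tax = £1.55 + £1.01 + £0.96 + £2.09 + £3.27 + £0.39 + £1.00 + £1.27 + £0.26 + £1.80 + £0.19 = £13.79

£13.79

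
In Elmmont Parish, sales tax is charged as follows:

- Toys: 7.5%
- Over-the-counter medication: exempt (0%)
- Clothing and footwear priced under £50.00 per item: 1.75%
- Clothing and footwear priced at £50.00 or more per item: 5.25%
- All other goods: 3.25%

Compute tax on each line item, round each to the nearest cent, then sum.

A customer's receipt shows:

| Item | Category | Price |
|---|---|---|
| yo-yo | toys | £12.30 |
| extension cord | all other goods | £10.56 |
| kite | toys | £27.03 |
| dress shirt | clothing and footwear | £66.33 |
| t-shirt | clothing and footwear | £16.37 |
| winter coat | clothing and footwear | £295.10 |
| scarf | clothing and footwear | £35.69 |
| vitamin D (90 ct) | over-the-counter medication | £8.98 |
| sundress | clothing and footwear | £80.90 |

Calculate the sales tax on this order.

£27.42

Yo-yo £12.30: toys → 7.5% → £0.92
Extension cord £10.56: all other goods → 3.25% → £0.34
Kite £27.03: toys → 7.5% → £2.03
Dress shirt £66.33: clothing and footwear, £50.00 or more → 5.25% → £3.48
T-shirt £16.37: clothing and footwear, under £50.00 → 1.75% → £0.29
Winter coat £295.10: clothing and footwear, £50.00 or more → 5.25% → £15.49
Scarf £35.69: clothing and footwear, under £50.00 → 1.75% → £0.62
Vitamin D (90 ct) £8.98: over-the-counter medication → 0% → £0.00
Sundress £80.90: clothing and footwear, £50.00 or more → 5.25% → £4.25
Total tax = £0.92 + £0.34 + £2.03 + £3.48 + £0.29 + £15.49 + £0.62 + £4.25 = £27.42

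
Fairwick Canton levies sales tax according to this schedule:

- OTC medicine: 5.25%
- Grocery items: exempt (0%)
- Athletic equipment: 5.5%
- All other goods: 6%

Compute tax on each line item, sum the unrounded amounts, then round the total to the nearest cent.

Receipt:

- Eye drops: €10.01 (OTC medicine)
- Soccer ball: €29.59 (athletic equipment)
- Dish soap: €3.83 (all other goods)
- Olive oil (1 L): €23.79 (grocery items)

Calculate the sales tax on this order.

Eye drops €10.01: OTC medicine → 5.25% → €0.525525
Soccer ball €29.59: athletic equipment → 5.5% → €1.62745
Dish soap €3.83: all other goods → 6% → €0.2298
Olive oil (1 L) €23.79: grocery items → 0% → €0.00
Unrounded tax sum = €2.382775 → €2.38

€2.38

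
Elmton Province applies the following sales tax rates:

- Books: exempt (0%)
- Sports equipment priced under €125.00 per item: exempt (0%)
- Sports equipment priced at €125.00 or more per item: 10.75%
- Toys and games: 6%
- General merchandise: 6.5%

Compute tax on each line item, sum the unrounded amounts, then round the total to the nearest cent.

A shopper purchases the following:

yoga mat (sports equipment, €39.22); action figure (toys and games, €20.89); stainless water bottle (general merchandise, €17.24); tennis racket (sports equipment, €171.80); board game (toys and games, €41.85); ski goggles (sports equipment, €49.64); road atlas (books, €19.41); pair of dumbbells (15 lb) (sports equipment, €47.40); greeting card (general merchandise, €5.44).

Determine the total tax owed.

€23.71

Yoga mat €39.22: sports equipment, under €125.00 → 0% → €0.00
Action figure €20.89: toys and games → 6% → €1.2534
Stainless water bottle €17.24: general merchandise → 6.5% → €1.1206
Tennis racket €171.80: sports equipment, €125.00 or more → 10.75% → €18.4685
Board game €41.85: toys and games → 6% → €2.511
Ski goggles €49.64: sports equipment, under €125.00 → 0% → €0.00
Road atlas €19.41: books → 0% → €0.00
Pair of dumbbells (15 lb) €47.40: sports equipment, under €125.00 → 0% → €0.00
Greeting card €5.44: general merchandise → 6.5% → €0.3536
Unrounded tax sum = €23.7071 → €23.71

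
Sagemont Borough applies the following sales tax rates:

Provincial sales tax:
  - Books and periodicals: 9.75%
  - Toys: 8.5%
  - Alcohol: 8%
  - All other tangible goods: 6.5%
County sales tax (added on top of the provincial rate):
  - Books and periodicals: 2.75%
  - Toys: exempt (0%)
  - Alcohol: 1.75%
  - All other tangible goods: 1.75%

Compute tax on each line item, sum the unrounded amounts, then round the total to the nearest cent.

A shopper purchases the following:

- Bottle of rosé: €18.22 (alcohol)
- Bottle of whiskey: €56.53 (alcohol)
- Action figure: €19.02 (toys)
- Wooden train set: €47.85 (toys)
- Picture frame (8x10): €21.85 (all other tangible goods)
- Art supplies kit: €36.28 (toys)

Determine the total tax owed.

€17.86

Bottle of rosé €18.22: alcohol → 8% + 1.75% county = 9.75% → €1.77645
Bottle of whiskey €56.53: alcohol → 8% + 1.75% county = 9.75% → €5.511675
Action figure €19.02: toys → 8.5% + 0% county = 8.5% → €1.6167
Wooden train set €47.85: toys → 8.5% + 0% county = 8.5% → €4.06725
Picture frame (8x10) €21.85: all other tangible goods → 6.5% + 1.75% county = 8.25% → €1.802625
Art supplies kit €36.28: toys → 8.5% + 0% county = 8.5% → €3.0838
Unrounded tax sum = €17.8585 → €17.86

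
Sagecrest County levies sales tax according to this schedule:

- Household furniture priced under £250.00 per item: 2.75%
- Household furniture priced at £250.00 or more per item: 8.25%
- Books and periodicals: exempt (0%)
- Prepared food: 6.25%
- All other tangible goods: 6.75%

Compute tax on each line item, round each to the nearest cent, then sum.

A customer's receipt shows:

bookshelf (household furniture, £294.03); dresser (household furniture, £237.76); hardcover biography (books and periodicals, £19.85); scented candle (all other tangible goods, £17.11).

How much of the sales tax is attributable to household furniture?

£30.80

Bookshelf £294.03: household furniture, £250.00 or more → 8.25% → £24.26
Dresser £237.76: household furniture, under £250.00 → 2.75% → £6.54
Tax on household furniture = £24.26 + £6.54 = £30.80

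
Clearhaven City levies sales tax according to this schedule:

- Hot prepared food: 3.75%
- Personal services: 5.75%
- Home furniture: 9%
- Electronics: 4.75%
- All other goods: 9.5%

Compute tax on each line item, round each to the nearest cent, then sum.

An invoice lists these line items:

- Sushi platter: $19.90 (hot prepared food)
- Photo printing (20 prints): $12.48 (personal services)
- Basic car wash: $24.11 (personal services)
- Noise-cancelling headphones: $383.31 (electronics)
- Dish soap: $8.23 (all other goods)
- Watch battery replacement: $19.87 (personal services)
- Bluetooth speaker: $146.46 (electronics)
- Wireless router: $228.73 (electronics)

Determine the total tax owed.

Sushi platter $19.90: hot prepared food → 3.75% → $0.75
Photo printing (20 prints) $12.48: personal services → 5.75% → $0.72
Basic car wash $24.11: personal services → 5.75% → $1.39
Noise-cancelling headphones $383.31: electronics → 4.75% → $18.21
Dish soap $8.23: all other goods → 9.5% → $0.78
Watch battery replacement $19.87: personal services → 5.75% → $1.14
Bluetooth speaker $146.46: electronics → 4.75% → $6.96
Wireless router $228.73: electronics → 4.75% → $10.86
Total tax = $0.75 + $0.72 + $1.39 + $18.21 + $0.78 + $1.14 + $6.96 + $10.86 = $40.81

$40.81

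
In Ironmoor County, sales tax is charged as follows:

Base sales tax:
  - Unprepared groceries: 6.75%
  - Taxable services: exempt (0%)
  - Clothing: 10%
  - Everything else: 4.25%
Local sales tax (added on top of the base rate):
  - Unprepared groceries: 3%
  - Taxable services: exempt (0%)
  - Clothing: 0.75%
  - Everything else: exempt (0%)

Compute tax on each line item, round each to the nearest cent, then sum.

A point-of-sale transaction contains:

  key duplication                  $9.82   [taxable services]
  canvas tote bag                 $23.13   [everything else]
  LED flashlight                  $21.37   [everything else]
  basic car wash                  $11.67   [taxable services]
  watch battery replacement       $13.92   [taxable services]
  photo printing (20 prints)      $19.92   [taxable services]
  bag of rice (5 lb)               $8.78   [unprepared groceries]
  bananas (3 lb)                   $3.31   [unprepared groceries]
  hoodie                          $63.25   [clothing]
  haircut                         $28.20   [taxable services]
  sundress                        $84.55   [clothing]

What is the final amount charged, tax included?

$306.88

Key duplication $9.82: taxable services → 0% + 0% local = 0% → $0.00
Canvas tote bag $23.13: everything else → 4.25% + 0% local = 4.25% → $0.98
LED flashlight $21.37: everything else → 4.25% + 0% local = 4.25% → $0.91
Basic car wash $11.67: taxable services → 0% + 0% local = 0% → $0.00
Watch battery replacement $13.92: taxable services → 0% + 0% local = 0% → $0.00
Photo printing (20 prints) $19.92: taxable services → 0% + 0% local = 0% → $0.00
Bag of rice (5 lb) $8.78: unprepared groceries → 6.75% + 3% local = 9.75% → $0.86
Bananas (3 lb) $3.31: unprepared groceries → 6.75% + 3% local = 9.75% → $0.32
Hoodie $63.25: clothing → 10% + 0.75% local = 10.75% → $6.80
Haircut $28.20: taxable services → 0% + 0% local = 0% → $0.00
Sundress $84.55: clothing → 10% + 0.75% local = 10.75% → $9.09
Subtotal = $287.92; tax = $18.96; total due = $306.88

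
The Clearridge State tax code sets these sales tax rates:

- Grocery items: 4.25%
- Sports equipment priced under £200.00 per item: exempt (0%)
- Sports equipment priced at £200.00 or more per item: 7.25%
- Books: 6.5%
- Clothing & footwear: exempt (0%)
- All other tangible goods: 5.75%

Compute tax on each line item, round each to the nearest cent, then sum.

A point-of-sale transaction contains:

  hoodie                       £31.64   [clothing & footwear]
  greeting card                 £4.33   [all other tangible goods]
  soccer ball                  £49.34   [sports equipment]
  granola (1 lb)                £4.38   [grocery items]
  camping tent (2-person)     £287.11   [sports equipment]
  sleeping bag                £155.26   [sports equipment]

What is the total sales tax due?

£21.26

Hoodie £31.64: clothing & footwear → 0% → £0.00
Greeting card £4.33: all other tangible goods → 5.75% → £0.25
Soccer ball £49.34: sports equipment, under £200.00 → 0% → £0.00
Granola (1 lb) £4.38: grocery items → 4.25% → £0.19
Camping tent (2-person) £287.11: sports equipment, £200.00 or more → 7.25% → £20.82
Sleeping bag £155.26: sports equipment, under £200.00 → 0% → £0.00
Total tax = £0.25 + £0.19 + £20.82 = £21.26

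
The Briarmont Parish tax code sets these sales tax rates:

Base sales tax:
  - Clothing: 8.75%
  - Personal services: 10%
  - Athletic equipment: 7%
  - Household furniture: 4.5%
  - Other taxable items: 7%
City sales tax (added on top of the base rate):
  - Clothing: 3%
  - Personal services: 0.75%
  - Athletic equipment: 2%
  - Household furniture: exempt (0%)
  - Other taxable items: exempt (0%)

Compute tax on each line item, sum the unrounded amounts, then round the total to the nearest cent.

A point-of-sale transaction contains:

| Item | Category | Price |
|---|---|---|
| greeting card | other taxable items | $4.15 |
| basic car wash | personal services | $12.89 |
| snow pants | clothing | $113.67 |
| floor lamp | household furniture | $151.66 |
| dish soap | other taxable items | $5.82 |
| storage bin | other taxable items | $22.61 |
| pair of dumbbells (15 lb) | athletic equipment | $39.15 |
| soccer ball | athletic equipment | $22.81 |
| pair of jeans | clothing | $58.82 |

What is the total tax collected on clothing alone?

Snow pants $113.67: clothing → 8.75% + 3% city = 11.75% → $13.356225
Pair of jeans $58.82: clothing → 8.75% + 3% city = 11.75% → $6.91135
Tax on clothing: unrounded sum = $20.267575 → $20.27

$20.27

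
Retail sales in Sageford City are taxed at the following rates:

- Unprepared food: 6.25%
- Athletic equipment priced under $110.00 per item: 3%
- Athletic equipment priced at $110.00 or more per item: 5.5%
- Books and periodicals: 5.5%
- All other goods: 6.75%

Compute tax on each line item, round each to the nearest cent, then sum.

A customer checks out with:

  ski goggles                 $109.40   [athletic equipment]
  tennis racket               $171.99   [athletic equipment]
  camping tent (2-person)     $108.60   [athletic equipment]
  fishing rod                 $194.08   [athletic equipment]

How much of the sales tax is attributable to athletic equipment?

Ski goggles $109.40: athletic equipment, under $110.00 → 3% → $3.28
Tennis racket $171.99: athletic equipment, $110.00 or more → 5.5% → $9.46
Camping tent (2-person) $108.60: athletic equipment, under $110.00 → 3% → $3.26
Fishing rod $194.08: athletic equipment, $110.00 or more → 5.5% → $10.67
Tax on athletic equipment = $3.28 + $9.46 + $3.26 + $10.67 = $26.67

$26.67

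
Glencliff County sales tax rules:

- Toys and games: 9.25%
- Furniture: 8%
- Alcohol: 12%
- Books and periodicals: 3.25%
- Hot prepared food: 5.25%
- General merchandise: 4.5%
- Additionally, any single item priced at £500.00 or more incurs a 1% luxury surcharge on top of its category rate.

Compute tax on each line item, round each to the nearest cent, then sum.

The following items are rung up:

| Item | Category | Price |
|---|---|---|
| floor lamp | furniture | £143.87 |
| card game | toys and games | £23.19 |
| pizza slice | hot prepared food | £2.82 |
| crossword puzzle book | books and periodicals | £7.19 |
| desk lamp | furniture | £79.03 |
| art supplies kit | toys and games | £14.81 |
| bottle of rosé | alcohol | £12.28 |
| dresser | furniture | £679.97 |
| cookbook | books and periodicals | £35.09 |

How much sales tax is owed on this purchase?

Floor lamp £143.87: furniture → 8% → £11.51
Card game £23.19: toys and games → 9.25% → £2.15
Pizza slice £2.82: hot prepared food → 5.25% → £0.15
Crossword puzzle book £7.19: books and periodicals → 3.25% → £0.23
Desk lamp £79.03: furniture → 8% → £6.32
Art supplies kit £14.81: toys and games → 9.25% → £1.37
Bottle of rosé £12.28: alcohol → 12% → £1.47
Dresser £679.97: furniture → 8% + 1% surcharge = 9% → £61.20
Cookbook £35.09: books and periodicals → 3.25% → £1.14
Total tax = £11.51 + £2.15 + £0.15 + £0.23 + £6.32 + £1.37 + £1.47 + £61.20 + £1.14 = £85.54

£85.54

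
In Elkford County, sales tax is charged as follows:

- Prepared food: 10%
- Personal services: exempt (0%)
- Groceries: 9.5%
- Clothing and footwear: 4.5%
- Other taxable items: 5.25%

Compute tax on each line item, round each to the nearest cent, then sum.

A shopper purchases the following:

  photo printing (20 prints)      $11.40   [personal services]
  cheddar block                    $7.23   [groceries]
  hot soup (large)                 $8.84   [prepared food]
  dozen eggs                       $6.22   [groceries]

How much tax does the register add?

Photo printing (20 prints) $11.40: personal services → 0% → $0.00
Cheddar block $7.23: groceries → 9.5% → $0.69
Hot soup (large) $8.84: prepared food → 10% → $0.88
Dozen eggs $6.22: groceries → 9.5% → $0.59
Total tax = $0.69 + $0.88 + $0.59 = $2.16

$2.16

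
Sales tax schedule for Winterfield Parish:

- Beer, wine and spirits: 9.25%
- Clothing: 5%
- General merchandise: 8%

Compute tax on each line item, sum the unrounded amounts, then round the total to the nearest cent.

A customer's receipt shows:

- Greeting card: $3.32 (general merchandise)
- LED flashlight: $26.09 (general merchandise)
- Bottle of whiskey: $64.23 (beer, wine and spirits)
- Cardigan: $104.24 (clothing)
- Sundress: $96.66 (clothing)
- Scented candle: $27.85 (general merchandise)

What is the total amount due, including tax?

Greeting card $3.32: general merchandise → 8% → $0.2656
LED flashlight $26.09: general merchandise → 8% → $2.0872
Bottle of whiskey $64.23: beer, wine and spirits → 9.25% → $5.941275
Cardigan $104.24: clothing → 5% → $5.212
Sundress $96.66: clothing → 5% → $4.833
Scented candle $27.85: general merchandise → 8% → $2.228
Subtotal = $322.39; unrounded tax = $20.567075 → $20.57; total due = $342.96

$342.96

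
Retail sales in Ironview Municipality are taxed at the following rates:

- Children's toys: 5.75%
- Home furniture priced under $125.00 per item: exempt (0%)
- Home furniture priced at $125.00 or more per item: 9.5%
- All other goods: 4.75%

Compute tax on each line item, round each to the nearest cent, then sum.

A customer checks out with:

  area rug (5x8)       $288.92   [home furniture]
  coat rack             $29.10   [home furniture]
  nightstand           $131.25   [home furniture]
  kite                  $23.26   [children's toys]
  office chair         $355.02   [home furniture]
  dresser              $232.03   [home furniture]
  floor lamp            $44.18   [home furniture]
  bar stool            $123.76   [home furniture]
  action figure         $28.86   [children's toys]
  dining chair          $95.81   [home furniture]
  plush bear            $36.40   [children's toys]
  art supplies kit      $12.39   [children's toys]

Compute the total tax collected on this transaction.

Area rug (5x8) $288.92: home furniture, $125.00 or more → 9.5% → $27.45
Coat rack $29.10: home furniture, under $125.00 → 0% → $0.00
Nightstand $131.25: home furniture, $125.00 or more → 9.5% → $12.47
Kite $23.26: children's toys → 5.75% → $1.34
Office chair $355.02: home furniture, $125.00 or more → 9.5% → $33.73
Dresser $232.03: home furniture, $125.00 or more → 9.5% → $22.04
Floor lamp $44.18: home furniture, under $125.00 → 0% → $0.00
Bar stool $123.76: home furniture, under $125.00 → 0% → $0.00
Action figure $28.86: children's toys → 5.75% → $1.66
Dining chair $95.81: home furniture, under $125.00 → 0% → $0.00
Plush bear $36.40: children's toys → 5.75% → $2.09
Art supplies kit $12.39: children's toys → 5.75% → $0.71
Total tax = $27.45 + $12.47 + $1.34 + $33.73 + $22.04 + $1.66 + $2.09 + $0.71 = $101.49

$101.49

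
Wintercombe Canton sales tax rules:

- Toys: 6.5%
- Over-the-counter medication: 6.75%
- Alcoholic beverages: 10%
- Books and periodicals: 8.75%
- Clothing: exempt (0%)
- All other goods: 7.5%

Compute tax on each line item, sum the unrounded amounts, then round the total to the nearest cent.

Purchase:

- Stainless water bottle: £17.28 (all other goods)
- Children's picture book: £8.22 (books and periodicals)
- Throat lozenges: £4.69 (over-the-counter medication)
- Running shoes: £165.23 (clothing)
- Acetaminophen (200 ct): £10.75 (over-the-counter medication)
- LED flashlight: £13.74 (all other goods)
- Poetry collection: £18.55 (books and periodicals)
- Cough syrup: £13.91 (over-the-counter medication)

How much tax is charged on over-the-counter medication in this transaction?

£1.98

Throat lozenges £4.69: over-the-counter medication → 6.75% → £0.316575
Acetaminophen (200 ct) £10.75: over-the-counter medication → 6.75% → £0.725625
Cough syrup £13.91: over-the-counter medication → 6.75% → £0.938925
Tax on over-the-counter medication: unrounded sum = £1.981125 → £1.98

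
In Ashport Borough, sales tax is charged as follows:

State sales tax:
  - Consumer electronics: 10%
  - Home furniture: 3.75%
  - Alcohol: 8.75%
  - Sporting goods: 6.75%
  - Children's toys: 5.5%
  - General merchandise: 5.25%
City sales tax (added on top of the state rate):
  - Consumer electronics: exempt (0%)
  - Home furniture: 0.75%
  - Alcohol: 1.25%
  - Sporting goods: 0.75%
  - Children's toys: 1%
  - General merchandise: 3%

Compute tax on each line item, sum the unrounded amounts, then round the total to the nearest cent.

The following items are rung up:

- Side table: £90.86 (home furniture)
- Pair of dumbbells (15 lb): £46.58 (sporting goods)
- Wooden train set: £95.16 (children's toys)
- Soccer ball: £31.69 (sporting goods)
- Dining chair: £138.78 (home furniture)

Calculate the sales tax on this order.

Side table £90.86: home furniture → 3.75% + 0.75% city = 4.5% → £4.0887
Pair of dumbbells (15 lb) £46.58: sporting goods → 6.75% + 0.75% city = 7.5% → £3.4935
Wooden train set £95.16: children's toys → 5.5% + 1% city = 6.5% → £6.1854
Soccer ball £31.69: sporting goods → 6.75% + 0.75% city = 7.5% → £2.37675
Dining chair £138.78: home furniture → 3.75% + 0.75% city = 4.5% → £6.2451
Unrounded tax sum = £22.38945 → £22.39

£22.39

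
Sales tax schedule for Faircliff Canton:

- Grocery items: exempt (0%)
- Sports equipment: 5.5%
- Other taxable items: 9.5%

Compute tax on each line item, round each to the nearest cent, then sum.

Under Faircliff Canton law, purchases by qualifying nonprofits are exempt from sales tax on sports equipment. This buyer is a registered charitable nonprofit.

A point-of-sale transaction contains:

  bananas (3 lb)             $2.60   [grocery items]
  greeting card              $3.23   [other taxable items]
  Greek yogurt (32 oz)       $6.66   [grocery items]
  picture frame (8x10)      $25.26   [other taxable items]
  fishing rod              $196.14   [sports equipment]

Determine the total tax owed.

Bananas (3 lb) $2.60: grocery items → 0% → $0.00
Greeting card $3.23: other taxable items → 9.5% → $0.31
Greek yogurt (32 oz) $6.66: grocery items → 0% → $0.00
Picture frame (8x10) $25.26: other taxable items → 9.5% → $2.40
Fishing rod $196.14: sports equipment, buyer-exempt → 0% → $0.00
Total tax = $0.31 + $2.40 = $2.71

$2.71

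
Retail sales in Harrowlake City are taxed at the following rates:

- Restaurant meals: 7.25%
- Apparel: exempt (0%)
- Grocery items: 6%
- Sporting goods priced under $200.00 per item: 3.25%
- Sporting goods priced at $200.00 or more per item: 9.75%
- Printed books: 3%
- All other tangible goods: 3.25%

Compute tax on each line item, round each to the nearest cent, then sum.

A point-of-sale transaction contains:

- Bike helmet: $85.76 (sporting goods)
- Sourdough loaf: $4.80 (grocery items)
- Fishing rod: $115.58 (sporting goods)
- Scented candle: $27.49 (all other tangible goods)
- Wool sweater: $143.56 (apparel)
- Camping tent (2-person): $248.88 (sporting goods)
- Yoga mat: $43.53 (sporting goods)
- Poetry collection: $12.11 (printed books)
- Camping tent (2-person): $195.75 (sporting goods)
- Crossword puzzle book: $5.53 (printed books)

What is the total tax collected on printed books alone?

Poetry collection $12.11: printed books → 3% → $0.36
Crossword puzzle book $5.53: printed books → 3% → $0.17
Tax on printed books = $0.36 + $0.17 = $0.53

$0.53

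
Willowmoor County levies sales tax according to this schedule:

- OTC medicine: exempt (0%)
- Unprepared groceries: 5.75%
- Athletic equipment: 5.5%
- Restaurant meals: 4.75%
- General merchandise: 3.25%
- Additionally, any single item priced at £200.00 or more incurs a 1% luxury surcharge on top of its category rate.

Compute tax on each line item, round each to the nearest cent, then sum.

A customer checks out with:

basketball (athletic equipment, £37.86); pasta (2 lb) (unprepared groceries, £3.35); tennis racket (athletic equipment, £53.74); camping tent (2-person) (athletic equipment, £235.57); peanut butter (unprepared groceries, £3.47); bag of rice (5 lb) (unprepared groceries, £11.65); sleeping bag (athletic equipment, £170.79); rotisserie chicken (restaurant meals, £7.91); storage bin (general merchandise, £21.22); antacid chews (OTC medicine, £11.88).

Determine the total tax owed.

Basketball £37.86: athletic equipment → 5.5% → £2.08
Pasta (2 lb) £3.35: unprepared groceries → 5.75% → £0.19
Tennis racket £53.74: athletic equipment → 5.5% → £2.96
Camping tent (2-person) £235.57: athletic equipment → 5.5% + 1% surcharge = 6.5% → £15.31
Peanut butter £3.47: unprepared groceries → 5.75% → £0.20
Bag of rice (5 lb) £11.65: unprepared groceries → 5.75% → £0.67
Sleeping bag £170.79: athletic equipment → 5.5% → £9.39
Rotisserie chicken £7.91: restaurant meals → 4.75% → £0.38
Storage bin £21.22: general merchandise → 3.25% → £0.69
Antacid chews £11.88: OTC medicine → 0% → £0.00
Total tax = £2.08 + £0.19 + £2.96 + £15.31 + £0.20 + £0.67 + £9.39 + £0.38 + £0.69 = £31.87

£31.87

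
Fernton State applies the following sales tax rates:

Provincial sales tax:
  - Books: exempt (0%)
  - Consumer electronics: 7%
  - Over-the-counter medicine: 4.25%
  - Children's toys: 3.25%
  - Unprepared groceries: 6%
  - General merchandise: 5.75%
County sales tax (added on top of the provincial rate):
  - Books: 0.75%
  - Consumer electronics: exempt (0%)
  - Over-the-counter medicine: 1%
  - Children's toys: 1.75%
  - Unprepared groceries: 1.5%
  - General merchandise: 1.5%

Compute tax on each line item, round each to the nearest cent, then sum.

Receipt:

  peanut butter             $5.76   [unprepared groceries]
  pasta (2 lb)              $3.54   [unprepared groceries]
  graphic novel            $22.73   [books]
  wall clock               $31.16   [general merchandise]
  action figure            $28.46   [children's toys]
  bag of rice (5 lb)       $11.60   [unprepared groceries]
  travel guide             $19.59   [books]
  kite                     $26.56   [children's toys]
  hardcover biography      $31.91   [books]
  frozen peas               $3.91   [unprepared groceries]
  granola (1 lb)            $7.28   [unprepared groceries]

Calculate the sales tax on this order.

$7.98

Peanut butter $5.76: unprepared groceries → 6% + 1.5% county = 7.5% → $0.43
Pasta (2 lb) $3.54: unprepared groceries → 6% + 1.5% county = 7.5% → $0.27
Graphic novel $22.73: books → 0% + 0.75% county = 0.75% → $0.17
Wall clock $31.16: general merchandise → 5.75% + 1.5% county = 7.25% → $2.26
Action figure $28.46: children's toys → 3.25% + 1.75% county = 5% → $1.42
Bag of rice (5 lb) $11.60: unprepared groceries → 6% + 1.5% county = 7.5% → $0.87
Travel guide $19.59: books → 0% + 0.75% county = 0.75% → $0.15
Kite $26.56: children's toys → 3.25% + 1.75% county = 5% → $1.33
Hardcover biography $31.91: books → 0% + 0.75% county = 0.75% → $0.24
Frozen peas $3.91: unprepared groceries → 6% + 1.5% county = 7.5% → $0.29
Granola (1 lb) $7.28: unprepared groceries → 6% + 1.5% county = 7.5% → $0.55
Total tax = $0.43 + $0.27 + $0.17 + $2.26 + $1.42 + $0.87 + $0.15 + $1.33 + $0.24 + $0.29 + $0.55 = $7.98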